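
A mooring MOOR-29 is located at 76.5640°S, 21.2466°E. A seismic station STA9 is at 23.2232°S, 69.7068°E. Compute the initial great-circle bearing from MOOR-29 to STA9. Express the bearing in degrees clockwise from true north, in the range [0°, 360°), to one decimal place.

53.9°

Δλ = 48.4602°
y = sin Δλ · cos φ₂ = 0.687849
x = cos φ₁ sin φ₂ − sin φ₁ cos φ₂ cos Δλ = 0.501108
θ = atan2(y, x) = 53.9261° → 53.9261° (mod 360°)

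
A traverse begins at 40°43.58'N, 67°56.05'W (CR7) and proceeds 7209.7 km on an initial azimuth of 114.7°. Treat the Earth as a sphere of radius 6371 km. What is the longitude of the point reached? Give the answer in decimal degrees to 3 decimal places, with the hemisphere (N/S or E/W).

CR7: φ = +40.72633°, λ = -67.93417°
δ = d/R = 7209.7/6371 = 1.131643 rad
φ₂ = arcsin(sin φ₁ cos δ + cos φ₁ sin δ cos θ)
   = arcsin(0.65245·0.42517 + 0.75783·0.90511·-0.41787) = -0.52844°
λ₂ = λ₁ + atan2(sin θ sin δ cos φ₁, cos δ − sin φ₁ sin φ₂) = -12.61477°

12.615°W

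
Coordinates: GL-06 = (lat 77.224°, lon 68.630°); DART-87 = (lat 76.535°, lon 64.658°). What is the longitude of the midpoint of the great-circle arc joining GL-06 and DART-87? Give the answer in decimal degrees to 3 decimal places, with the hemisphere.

66.593°E

Bx = cos φ₂ cos Δλ = 0.232292,  By = cos φ₂ sin Δλ = -0.016129
φₘ = atan2(sin φ₁ + sin φ₂, √((cos φ₁ + Bx)² + By²)) = 76.88710°
λₘ = λ₁ + atan2(By, cos φ₁ + Bx) = 66.59275°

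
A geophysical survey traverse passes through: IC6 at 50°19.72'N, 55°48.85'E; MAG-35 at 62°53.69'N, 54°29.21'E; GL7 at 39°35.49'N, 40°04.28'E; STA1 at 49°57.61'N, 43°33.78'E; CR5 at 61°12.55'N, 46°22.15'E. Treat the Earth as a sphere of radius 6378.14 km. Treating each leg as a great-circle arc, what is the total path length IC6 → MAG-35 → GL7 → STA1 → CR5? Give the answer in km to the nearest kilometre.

6619 km

IC6: φ = +50.32867°, λ = +55.81417°
MAG-35: φ = +62.89483°, λ = +54.48683°
GL7: φ = +39.59150°, λ = +40.07133°
STA1: φ = +49.96017°, λ = +43.56300°
CR5: φ = +61.20917°, λ = +46.36917°
IC6→MAG-35: c = 0.219679 rad, d = 1401.15 km
MAG-35→GL7: c = 0.433814 rad, d = 2766.93 km
GL7→STA1: c = 0.186011 rad, d = 1186.40 km
STA1→CR5: c = 0.198228 rad, d = 1264.32 km
Total = 1401.15 + 2766.93 + 1186.40 + 1264.32 = 6618.80 km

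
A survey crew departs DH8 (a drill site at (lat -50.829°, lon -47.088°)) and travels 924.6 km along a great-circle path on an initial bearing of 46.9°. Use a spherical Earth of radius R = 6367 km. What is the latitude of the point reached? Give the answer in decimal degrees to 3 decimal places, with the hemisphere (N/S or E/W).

44.801°S

δ = d/R = 924.6/6367 = 0.145218 rad
φ₂ = arcsin(sin φ₁ cos δ + cos φ₁ sin δ cos θ)
   = arcsin(-0.77526·0.98947 + 0.63164·0.14471·0.68327) = -44.80137°
λ₂ = λ₁ + atan2(sin θ sin δ cos φ₁, cos δ − sin φ₁ sin φ₂) = -38.52420°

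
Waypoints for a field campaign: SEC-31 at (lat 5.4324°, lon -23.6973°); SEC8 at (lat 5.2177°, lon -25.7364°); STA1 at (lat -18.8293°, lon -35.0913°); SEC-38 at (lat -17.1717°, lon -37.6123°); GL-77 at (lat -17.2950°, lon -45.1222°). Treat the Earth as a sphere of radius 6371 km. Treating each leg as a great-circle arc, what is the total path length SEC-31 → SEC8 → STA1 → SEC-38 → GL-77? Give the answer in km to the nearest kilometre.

SEC-31→SEC8: c = 0.035633 rad, d = 227.02 km
SEC8→STA1: c = 0.449474 rad, d = 2863.60 km
STA1→SEC-38: c = 0.050871 rad, d = 324.10 km
SEC-38→GL-77: c = 0.125199 rad, d = 797.64 km
Total = 227.02 + 2863.60 + 324.10 + 797.64 = 4212.36 km

4212 km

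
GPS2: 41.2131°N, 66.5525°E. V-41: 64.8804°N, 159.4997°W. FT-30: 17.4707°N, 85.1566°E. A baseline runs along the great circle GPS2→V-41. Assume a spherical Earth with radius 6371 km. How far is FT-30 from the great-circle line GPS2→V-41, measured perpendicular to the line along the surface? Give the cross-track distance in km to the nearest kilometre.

δ₁₃ = central angle GPS2→FT-30 = 0.499402 rad  (haversine)
θ₁₃ = bearing GPS2→FT-30 = 140.548°,  θ₁₂ = bearing GPS2→V-41 = 19.250°
dₓₜ = R·arcsin(sin δ₁₃ · sin(θ₁₃ − θ₁₂)) = 6371·arcsin(0.47890·sin(121.298°)) = 2685.931 km
|dₓₜ| = 2685.931 km

2686 km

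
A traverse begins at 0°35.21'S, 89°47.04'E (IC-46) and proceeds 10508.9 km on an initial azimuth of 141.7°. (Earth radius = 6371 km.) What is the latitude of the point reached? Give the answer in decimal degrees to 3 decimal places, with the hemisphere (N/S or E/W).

51.398°S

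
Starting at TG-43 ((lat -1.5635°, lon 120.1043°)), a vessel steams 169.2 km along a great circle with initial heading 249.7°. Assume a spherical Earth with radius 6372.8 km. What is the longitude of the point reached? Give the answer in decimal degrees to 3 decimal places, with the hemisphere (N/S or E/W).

δ = d/R = 169.2/6372.8 = 0.026550 rad
φ₂ = arcsin(sin φ₁ cos δ + cos φ₁ sin δ cos θ)
   = arcsin(-0.02728·0.99965 + 0.99963·0.02655·-0.34694) = -2.09073°
λ₂ = λ₁ + atan2(sin θ sin δ cos φ₁, cos δ − sin φ₁ sin φ₂) = 118.67663°

118.677°E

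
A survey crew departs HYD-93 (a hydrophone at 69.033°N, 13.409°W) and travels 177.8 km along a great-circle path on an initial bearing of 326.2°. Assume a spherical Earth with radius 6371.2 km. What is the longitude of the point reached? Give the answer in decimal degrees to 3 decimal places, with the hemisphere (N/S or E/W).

16.054°W

δ = d/R = 177.8/6371.2 = 0.027907 rad
φ₂ = arcsin(sin φ₁ cos δ + cos φ₁ sin δ cos θ)
   = arcsin(0.93379·0.99961 + 0.35783·0.02790·0.83098) = 70.34247°
λ₂ = λ₁ + atan2(sin θ sin δ cos φ₁, cos δ − sin φ₁ sin φ₂) = -16.05375°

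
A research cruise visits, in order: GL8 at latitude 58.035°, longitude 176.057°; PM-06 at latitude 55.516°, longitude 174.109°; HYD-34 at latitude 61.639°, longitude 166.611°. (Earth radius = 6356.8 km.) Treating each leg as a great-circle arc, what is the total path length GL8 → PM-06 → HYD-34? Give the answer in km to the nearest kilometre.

1108 km

GL8→PM-06: c = 0.047744 rad, d = 303.50 km
PM-06→HYD-34: c = 0.126611 rad, d = 804.84 km
Total = 303.50 + 804.84 = 1108.34 km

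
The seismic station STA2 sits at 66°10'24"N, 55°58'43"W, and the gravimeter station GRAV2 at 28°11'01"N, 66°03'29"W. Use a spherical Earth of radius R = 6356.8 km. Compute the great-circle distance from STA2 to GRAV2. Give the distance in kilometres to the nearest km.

4271 km

STA2: φ = +66.17333°, λ = -55.97861°
GRAV2: φ = +28.18361°, λ = -66.05806°
Δφ = -37.9897°,  Δλ = -10.0794°
a = sin²(Δφ/2) + cos φ₁ cos φ₂ sin²(Δλ/2) = 0.108687
c = 2·arcsin(√a) = 0.671924 rad = 38.4984°
d = R·c = 6356.8 × 0.671924 = 4271.3 km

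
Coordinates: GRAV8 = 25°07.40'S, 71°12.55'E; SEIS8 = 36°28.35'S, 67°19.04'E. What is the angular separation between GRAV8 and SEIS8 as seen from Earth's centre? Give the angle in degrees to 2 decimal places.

11.83°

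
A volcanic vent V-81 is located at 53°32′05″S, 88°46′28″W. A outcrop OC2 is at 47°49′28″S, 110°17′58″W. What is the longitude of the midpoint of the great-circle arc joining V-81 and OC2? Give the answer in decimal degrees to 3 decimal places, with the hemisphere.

V-81: φ = -53.53472°, λ = -88.77444°
OC2: φ = -47.82444°, λ = -110.29944°
Bx = cos φ₂ cos Δλ = 0.624579,  By = cos φ₂ sin Δλ = -0.246343
φₘ = atan2(sin φ₁ + sin φ₂, √((cos φ₁ + Bx)² + By²)) = -51.17527°
λₘ = λ₁ + atan2(By, cos φ₁ + Bx) = -100.20004°

100.200°W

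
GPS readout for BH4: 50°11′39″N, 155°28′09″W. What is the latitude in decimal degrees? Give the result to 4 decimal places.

50° + 11′/60 + 39″/3600 = 50 + 0.18333 + 0.01083 = 50.1942°

50.1942°N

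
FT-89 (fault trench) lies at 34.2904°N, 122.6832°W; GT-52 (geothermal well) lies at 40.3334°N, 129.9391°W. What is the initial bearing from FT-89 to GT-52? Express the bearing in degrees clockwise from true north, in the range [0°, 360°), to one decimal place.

318.5°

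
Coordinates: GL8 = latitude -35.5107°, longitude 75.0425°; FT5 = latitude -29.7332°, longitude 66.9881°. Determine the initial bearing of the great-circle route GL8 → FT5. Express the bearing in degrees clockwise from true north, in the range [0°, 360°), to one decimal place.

308.2°

Δλ = -8.0544°
y = sin Δλ · cos φ₂ = -0.121667
x = cos φ₁ sin φ₂ − sin φ₁ cos φ₂ cos Δλ = 0.095690
θ = atan2(y, x) = -51.8151° → 308.1849° (mod 360°)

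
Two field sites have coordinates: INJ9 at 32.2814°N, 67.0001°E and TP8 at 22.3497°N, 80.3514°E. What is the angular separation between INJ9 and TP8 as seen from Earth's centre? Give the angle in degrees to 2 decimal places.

Δφ = -9.9317°,  Δλ = 13.3513°
a = sin²(Δφ/2) + cos φ₁ cos φ₂ sin²(Δλ/2) = 0.018060
c = 2·arcsin(√a) = 0.269589 rad = 15.4463°

15.45°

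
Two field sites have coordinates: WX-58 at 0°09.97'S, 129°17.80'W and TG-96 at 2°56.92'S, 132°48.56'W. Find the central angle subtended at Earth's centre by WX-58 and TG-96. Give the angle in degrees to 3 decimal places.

4.480°

WX-58: φ = -0.16617°, λ = -129.29667°
TG-96: φ = -2.94867°, λ = -132.80933°
Δφ = -2.7825°,  Δλ = -3.5127°
a = sin²(Δφ/2) + cos φ₁ cos φ₂ sin²(Δλ/2) = 0.001528
c = 2·arcsin(√a) = 0.078189 rad = 4.4799°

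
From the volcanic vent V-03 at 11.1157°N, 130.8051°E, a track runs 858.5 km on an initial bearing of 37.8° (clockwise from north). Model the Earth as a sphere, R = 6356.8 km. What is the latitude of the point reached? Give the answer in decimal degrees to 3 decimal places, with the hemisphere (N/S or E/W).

17.183°N

δ = d/R = 858.5/6356.8 = 0.135052 rad
φ₂ = arcsin(sin φ₁ cos δ + cos φ₁ sin δ cos θ)
   = arcsin(0.19279·0.99089 + 0.98124·0.13464·0.79016) = 17.18318°
λ₂ = λ₁ + atan2(sin θ sin δ cos φ₁, cos δ − sin φ₁ sin φ₂) = 135.76040°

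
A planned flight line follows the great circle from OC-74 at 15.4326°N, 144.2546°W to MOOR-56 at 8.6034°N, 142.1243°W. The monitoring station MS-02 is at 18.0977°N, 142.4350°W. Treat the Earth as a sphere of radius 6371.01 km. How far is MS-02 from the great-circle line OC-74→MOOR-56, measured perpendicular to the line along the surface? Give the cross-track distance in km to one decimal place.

δ₁₃ = central angle OC-74→MS-02 = 0.055570 rad  (haversine)
θ₁₃ = bearing OC-74→MS-02 = 32.916°,  θ₁₂ = bearing OC-74→MOOR-56 = 162.799°
dₓₜ = R·arcsin(sin δ₁₃ · sin(θ₁₃ − θ₁₂)) = 6371.01·arcsin(0.05554·sin(-129.883°)) = -271.614 km
|dₓₜ| = 271.614 km

271.6 km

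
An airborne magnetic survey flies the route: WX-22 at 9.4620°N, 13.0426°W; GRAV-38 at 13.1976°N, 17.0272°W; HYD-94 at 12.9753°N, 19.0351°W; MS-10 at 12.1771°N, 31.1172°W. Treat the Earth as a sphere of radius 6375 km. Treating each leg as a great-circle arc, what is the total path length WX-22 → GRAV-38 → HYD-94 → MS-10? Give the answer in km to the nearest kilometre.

2135 km

WX-22→GRAV-38: c = 0.094333 rad, d = 601.37 km
GRAV-38→HYD-94: c = 0.034354 rad, d = 219.01 km
HYD-94→MS-10: c = 0.206264 rad, d = 1314.93 km
Total = 601.37 + 219.01 + 1314.93 = 2135.31 km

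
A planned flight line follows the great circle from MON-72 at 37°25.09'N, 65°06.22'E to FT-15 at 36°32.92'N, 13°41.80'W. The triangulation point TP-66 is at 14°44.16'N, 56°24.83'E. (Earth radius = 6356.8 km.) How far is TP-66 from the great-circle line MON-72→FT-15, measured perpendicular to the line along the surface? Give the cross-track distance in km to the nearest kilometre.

MON-72: φ = +37.41817°, λ = +65.10367°
FT-15: φ = +36.54867°, λ = -13.69667°
TP-66: φ = +14.73600°, λ = +56.41383°
δ₁₃ = central angle MON-72→TP-66 = 0.418152 rad  (haversine)
θ₁₃ = bearing MON-72→TP-66 = 201.090°,  θ₁₂ = bearing MON-72→FT-15 = 295.634°
dₓₜ = R·arcsin(sin δ₁₃ · sin(θ₁₃ − θ₁₂)) = 6356.8·arcsin(0.40607·sin(-94.545°)) = -2649.230 km
|dₓₜ| = 2649.230 km

2649 km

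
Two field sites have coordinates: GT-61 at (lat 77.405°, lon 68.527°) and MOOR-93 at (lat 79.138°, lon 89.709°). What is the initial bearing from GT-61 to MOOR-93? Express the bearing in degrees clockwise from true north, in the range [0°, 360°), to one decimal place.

Δλ = 21.1820°
y = sin Δλ · cos φ₂ = 0.068091
x = cos φ₁ sin φ₂ − sin φ₁ cos φ₂ cos Δλ = 0.042667
θ = atan2(y, x) = 57.9278° → 57.9278° (mod 360°)

57.9°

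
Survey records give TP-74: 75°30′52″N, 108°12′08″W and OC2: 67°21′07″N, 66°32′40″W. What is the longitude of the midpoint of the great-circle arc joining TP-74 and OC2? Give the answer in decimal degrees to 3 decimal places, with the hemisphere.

TP-74: φ = +75.51444°, λ = -108.20222°
OC2: φ = +67.35194°, λ = -66.54444°
Bx = cos φ₂ cos Δλ = 0.287696,  By = cos φ₂ sin Δλ = 0.255948
φₘ = atan2(sin φ₁ + sin φ₂, √((cos φ₁ + Bx)² + By²)) = 72.51744°
λₘ = λ₁ + atan2(By, cos φ₁ + Bx) = -82.75300°

82.753°W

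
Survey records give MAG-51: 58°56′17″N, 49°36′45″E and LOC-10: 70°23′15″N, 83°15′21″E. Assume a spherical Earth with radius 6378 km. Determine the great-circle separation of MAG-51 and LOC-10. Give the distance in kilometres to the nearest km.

MAG-51: φ = +58.93806°, λ = +49.61250°
LOC-10: φ = +70.38750°, λ = +83.25583°
Δφ = 11.4494°,  Δλ = 33.6433°
a = sin²(Δφ/2) + cos φ₁ cos φ₂ sin²(Δλ/2) = 0.024454
c = 2·arcsin(√a) = 0.314045 rad = 17.9935°
d = R·c = 6378 × 0.314045 = 2003.0 km

2003 km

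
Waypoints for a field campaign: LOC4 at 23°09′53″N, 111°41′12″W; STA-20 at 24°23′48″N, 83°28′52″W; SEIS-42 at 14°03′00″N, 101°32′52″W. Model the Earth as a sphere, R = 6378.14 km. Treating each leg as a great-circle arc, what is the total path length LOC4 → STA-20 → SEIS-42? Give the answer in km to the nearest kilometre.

LOC4: φ = +23.16472°, λ = -111.68667°
STA-20: φ = +24.39667°, λ = -83.48111°
SEIS-42: φ = +14.05000°, λ = -101.54778°
LOC4→STA-20: c = 0.450228 rad, d = 2871.62 km
STA-20→SEIS-42: c = 0.347635 rad, d = 2217.26 km
Total = 2871.62 + 2217.26 = 5088.88 km

5089 km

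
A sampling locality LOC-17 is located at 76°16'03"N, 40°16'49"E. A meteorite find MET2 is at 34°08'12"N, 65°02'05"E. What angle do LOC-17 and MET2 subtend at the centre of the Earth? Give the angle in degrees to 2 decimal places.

43.65°

LOC-17: φ = +76.26750°, λ = +40.28028°
MET2: φ = +34.13667°, λ = +65.03472°
Δφ = -42.1308°,  Δλ = 24.7544°
a = sin²(Δφ/2) + cos φ₁ cos φ₂ sin²(Δλ/2) = 0.138220
c = 2·arcsin(√a) = 0.761851 rad = 43.6508°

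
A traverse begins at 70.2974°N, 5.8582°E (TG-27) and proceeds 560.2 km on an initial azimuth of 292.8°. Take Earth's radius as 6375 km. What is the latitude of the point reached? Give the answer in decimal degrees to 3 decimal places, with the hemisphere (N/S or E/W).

δ = d/R = 560.2/6375 = 0.087875 rad
φ₂ = arcsin(sin φ₁ cos δ + cos φ₁ sin δ cos θ)
   = arcsin(0.94146·0.99614 + 0.33714·0.08776·0.38752) = 71.67500°
λ₂ = λ₁ + atan2(sin θ sin δ cos φ₁, cos δ − sin φ₁ sin φ₂) = -9.05307°

71.675°N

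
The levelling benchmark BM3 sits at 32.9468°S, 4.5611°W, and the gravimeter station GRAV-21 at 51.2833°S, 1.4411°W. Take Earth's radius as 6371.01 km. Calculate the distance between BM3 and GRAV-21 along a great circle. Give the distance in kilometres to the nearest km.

2055 km

Δφ = -18.3365°,  Δλ = 3.1200°
a = sin²(Δφ/2) + cos φ₁ cos φ₂ sin²(Δλ/2) = 0.025776
c = 2·arcsin(√a) = 0.322496 rad = 18.4777°
d = R·c = 6371.01 × 0.322496 = 2054.6 km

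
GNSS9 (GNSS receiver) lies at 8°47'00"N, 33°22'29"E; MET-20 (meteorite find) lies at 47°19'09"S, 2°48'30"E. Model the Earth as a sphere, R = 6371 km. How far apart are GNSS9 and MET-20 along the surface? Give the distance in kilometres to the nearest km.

GNSS9: φ = +8.78333°, λ = +33.37472°
MET-20: φ = -47.31917°, λ = +2.80833°
Δφ = -56.1025°,  Δλ = -30.5664°
a = sin²(Δφ/2) + cos φ₁ cos φ₂ sin²(Δλ/2) = 0.267694
c = 2·arcsin(√a) = 1.087601 rad = 62.3149°
d = R·c = 6371 × 1.087601 = 6929.1 km

6929 km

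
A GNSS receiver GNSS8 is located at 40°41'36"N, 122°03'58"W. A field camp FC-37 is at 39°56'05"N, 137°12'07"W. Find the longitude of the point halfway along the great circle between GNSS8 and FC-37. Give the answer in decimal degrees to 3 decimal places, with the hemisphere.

GNSS8: φ = +40.69333°, λ = -122.06611°
FC-37: φ = +39.93472°, λ = -137.20194°
Bx = cos φ₂ cos Δλ = 0.740176,  By = cos φ₂ sin Δλ = -0.200212
φₘ = atan2(sin φ₁ + sin φ₂, √((cos φ₁ + Bx)² + By²)) = 40.56148°
λₘ = λ₁ + atan2(By, cos φ₁ + Bx) = -129.67679°

129.677°W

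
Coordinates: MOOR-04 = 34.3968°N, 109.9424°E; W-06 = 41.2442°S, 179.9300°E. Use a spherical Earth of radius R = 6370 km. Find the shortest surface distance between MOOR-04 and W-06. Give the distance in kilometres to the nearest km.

Δφ = -75.6410°,  Δλ = 69.9876°
a = sin²(Δφ/2) + cos φ₁ cos φ₂ sin²(Δλ/2) = 0.580054
c = 2·arcsin(√a) = 1.731597 rad = 99.2132°
d = R·c = 6370 × 1.731597 = 11030.3 km

11030 km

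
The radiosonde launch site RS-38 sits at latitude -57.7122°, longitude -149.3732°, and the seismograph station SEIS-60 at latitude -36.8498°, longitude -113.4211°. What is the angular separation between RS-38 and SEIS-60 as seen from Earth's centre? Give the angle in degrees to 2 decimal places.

31.46°

Δφ = 20.8624°,  Δλ = 35.9521°
a = sin²(Δφ/2) + cos φ₁ cos φ₂ sin²(Δλ/2) = 0.073494
c = 2·arcsin(√a) = 0.549066 rad = 31.4591°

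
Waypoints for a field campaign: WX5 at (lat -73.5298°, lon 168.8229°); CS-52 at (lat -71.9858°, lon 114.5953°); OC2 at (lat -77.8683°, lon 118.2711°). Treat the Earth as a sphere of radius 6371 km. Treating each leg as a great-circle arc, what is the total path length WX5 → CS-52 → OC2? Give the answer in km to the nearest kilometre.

WX5→CS-52: c = 0.272086 rad, d = 1733.46 km
CS-52→OC2: c = 0.103965 rad, d = 662.36 km
Total = 1733.46 + 662.36 = 2395.82 km

2396 km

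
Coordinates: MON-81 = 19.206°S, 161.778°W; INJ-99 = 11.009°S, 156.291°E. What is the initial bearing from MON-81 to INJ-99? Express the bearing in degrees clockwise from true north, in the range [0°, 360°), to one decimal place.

Δλ = -41.9310°
y = sin Δλ · cos φ₂ = -0.655938
x = cos φ₁ sin φ₂ − sin φ₁ cos φ₂ cos Δλ = 0.059896
θ = atan2(y, x) = -84.7826° → 275.2174° (mod 360°)

275.2°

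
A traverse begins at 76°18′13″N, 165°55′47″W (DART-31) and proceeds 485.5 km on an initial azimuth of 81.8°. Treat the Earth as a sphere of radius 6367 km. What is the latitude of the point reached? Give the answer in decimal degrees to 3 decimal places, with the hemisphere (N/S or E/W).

76.243°N

DART-31: φ = +76.30361°, λ = -165.92972°
δ = d/R = 485.5/6367 = 0.076253 rad
φ₂ = arcsin(sin φ₁ cos δ + cos φ₁ sin δ cos θ)
   = arcsin(0.97156·0.99709 + 0.23678·0.07618·0.14263) = 76.24312°
λ₂ = λ₁ + atan2(sin θ sin δ cos φ₁, cos δ − sin φ₁ sin φ₂) = -147.44396°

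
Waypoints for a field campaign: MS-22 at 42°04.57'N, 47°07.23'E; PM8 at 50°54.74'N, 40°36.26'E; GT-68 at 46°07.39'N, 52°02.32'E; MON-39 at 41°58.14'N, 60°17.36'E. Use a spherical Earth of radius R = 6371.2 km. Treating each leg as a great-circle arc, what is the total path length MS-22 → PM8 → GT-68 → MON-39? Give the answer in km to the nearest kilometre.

MS-22: φ = +42.07617°, λ = +47.12050°
PM8: φ = +50.91233°, λ = +40.60433°
GT-68: φ = +46.12317°, λ = +52.03867°
MON-39: φ = +41.96900°, λ = +60.28933°
MS-22→PM8: c = 0.172794 rad, d = 1100.90 km
PM8→GT-68: c = 0.156139 rad, d = 994.79 km
GT-68→MON-39: c = 0.126267 rad, d = 804.47 km
Total = 1100.90 + 994.79 + 804.47 = 2900.17 km

2900 km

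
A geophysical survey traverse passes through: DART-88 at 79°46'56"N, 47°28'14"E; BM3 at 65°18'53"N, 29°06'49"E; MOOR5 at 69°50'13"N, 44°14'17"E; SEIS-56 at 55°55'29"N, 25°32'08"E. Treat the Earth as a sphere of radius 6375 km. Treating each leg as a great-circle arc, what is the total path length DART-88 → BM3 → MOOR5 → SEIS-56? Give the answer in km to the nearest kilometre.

DART-88: φ = +79.78222°, λ = +47.47056°
BM3: φ = +65.31472°, λ = +29.11361°
MOOR5: φ = +69.83694°, λ = +44.23806°
SEIS-56: φ = +55.92472°, λ = +25.53556°
DART-88→BM3: c = 0.267179 rad, d = 1703.26 km
BM3→MOOR5: c = 0.127362 rad, d = 811.93 km
MOOR5→SEIS-56: c = 0.282120 rad, d = 1798.51 km
Total = 1703.26 + 811.93 + 1798.51 = 4313.71 km

4314 km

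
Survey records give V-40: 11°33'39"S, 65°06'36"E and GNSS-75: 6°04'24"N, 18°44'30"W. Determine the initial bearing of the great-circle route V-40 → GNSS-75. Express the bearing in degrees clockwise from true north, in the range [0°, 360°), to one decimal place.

277.2°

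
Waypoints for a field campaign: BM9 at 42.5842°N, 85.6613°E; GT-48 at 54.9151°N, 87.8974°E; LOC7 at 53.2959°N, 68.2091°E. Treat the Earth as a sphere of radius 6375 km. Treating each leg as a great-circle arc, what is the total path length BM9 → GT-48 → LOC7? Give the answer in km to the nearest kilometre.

2674 km

BM9→GT-48: c = 0.216719 rad, d = 1381.58 km
GT-48→LOC7: c = 0.202748 rad, d = 1292.52 km
Total = 1381.58 + 1292.52 = 2674.10 km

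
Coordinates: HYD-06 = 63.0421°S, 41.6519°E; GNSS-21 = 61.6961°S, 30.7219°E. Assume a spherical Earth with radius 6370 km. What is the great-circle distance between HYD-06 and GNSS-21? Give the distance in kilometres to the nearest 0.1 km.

582.3 km

Δφ = 1.3460°,  Δλ = -10.9300°
a = sin²(Δφ/2) + cos φ₁ cos φ₂ sin²(Δλ/2) = 0.002088
c = 2·arcsin(√a) = 0.091412 rad = 5.2375°
d = R·c = 6370 × 0.091412 = 582.3 km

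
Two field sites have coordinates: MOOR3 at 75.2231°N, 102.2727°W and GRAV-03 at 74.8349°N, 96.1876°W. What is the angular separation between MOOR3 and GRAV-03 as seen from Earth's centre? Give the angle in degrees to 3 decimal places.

1.618°

Δφ = -0.3882°,  Δλ = 6.0851°
a = sin²(Δφ/2) + cos φ₁ cos φ₂ sin²(Δλ/2) = 0.000199
c = 2·arcsin(√a) = 0.028246 rad = 1.6184°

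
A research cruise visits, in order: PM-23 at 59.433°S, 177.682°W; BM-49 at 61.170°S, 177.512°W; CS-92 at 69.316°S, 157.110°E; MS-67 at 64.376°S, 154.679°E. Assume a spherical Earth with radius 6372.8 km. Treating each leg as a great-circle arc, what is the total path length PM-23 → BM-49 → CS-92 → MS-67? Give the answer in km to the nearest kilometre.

PM-23→BM-49: c = 0.030352 rad, d = 193.43 km
BM-49→CS-92: c = 0.230843 rad, d = 1471.11 km
CS-92→MS-67: c = 0.087801 rad, d = 559.54 km
Total = 193.43 + 1471.11 + 559.54 = 2224.08 km

2224 km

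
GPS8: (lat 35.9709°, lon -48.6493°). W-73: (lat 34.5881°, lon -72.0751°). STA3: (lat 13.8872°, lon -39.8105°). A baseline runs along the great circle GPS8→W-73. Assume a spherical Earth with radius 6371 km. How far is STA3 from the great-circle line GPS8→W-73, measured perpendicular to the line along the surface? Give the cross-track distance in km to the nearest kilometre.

2357 km

δ₁₃ = central angle GPS8→STA3 = 0.409536 rad  (haversine)
θ₁₃ = bearing GPS8→STA3 = 158.000°,  θ₁₂ = bearing GPS8→W-73 = 272.751°
dₓₜ = R·arcsin(sin δ₁₃ · sin(θ₁₃ − θ₁₂)) = 6371·arcsin(0.39818·sin(-114.751°)) = -2357.202 km
|dₓₜ| = 2357.202 km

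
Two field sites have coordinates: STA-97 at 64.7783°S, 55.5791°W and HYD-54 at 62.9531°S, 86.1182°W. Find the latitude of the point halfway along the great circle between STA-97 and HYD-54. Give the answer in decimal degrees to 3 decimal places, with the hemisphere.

Bx = cos φ₂ cos Δλ = 0.391642,  By = cos φ₂ sin Δλ = -0.231055
φₘ = atan2(sin φ₁ + sin φ₂, √((cos φ₁ + Bx)² + By²)) = -64.67015°
λₘ = λ₁ + atan2(By, cos φ₁ + Bx) = -71.35646°

64.670°S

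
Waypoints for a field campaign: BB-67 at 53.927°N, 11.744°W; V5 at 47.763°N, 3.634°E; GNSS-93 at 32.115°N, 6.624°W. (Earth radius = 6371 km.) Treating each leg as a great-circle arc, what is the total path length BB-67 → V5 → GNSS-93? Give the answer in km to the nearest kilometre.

BB-67→V5: c = 0.200094 rad, d = 1274.80 km
V5→GNSS-93: c = 0.305035 rad, d = 1943.38 km
Total = 1274.80 + 1943.38 = 3218.18 km

3218 km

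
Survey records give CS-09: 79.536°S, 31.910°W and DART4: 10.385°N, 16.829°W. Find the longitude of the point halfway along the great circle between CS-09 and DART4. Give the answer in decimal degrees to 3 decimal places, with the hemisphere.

Bx = cos φ₂ cos Δλ = 0.949742,  By = cos φ₂ sin Δλ = 0.255922
φₘ = atan2(sin φ₁ + sin φ₂, √((cos φ₁ + Bx)² + By²)) = -34.69747°
λₘ = λ₁ + atan2(By, cos φ₁ + Bx) = -19.16377°

19.164°W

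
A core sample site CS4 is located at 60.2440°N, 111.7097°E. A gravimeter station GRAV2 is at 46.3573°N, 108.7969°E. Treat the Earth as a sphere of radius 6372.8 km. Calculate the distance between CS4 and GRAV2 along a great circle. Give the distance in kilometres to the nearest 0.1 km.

Δφ = -13.8867°,  Δλ = -2.9128°
a = sin²(Δφ/2) + cos φ₁ cos φ₂ sin²(Δλ/2) = 0.014835
c = 2·arcsin(√a) = 0.244206 rad = 13.9920°
d = R·c = 6372.8 × 0.244206 = 1556.3 km

1556.3 km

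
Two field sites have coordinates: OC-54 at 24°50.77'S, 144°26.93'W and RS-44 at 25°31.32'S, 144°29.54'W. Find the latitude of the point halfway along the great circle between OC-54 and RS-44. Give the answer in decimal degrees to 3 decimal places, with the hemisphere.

OC-54: φ = -24.84617°, λ = -144.44883°
RS-44: φ = -25.52200°, λ = -144.49233°
Bx = cos φ₂ cos Δλ = 0.902420,  By = cos φ₂ sin Δλ = -0.000685
φₘ = atan2(sin φ₁ + sin φ₂, √((cos φ₁ + Bx)² + By²)) = -25.18408°
λₘ = λ₁ + atan2(By, cos φ₁ + Bx) = -144.47052°

25.184°S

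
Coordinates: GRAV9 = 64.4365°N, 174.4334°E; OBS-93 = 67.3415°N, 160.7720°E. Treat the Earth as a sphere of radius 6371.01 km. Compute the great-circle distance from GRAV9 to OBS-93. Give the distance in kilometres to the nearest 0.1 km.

Δφ = 2.9050°,  Δλ = -13.6614°
a = sin²(Δφ/2) + cos φ₁ cos φ₂ sin²(Δλ/2) = 0.002994
c = 2·arcsin(√a) = 0.109490 rad = 6.2733°
d = R·c = 6371.01 × 0.109490 = 697.6 km

697.6 km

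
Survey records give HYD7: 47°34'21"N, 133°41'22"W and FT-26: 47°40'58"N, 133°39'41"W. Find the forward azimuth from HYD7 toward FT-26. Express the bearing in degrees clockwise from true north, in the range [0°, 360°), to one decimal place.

9.7°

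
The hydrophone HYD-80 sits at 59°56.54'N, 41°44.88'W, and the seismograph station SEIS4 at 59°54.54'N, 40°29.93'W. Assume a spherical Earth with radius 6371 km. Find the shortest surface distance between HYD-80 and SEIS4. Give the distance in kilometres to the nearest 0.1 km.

HYD-80: φ = +59.94233°, λ = -41.74800°
SEIS4: φ = +59.90900°, λ = -40.49883°
Δφ = -0.0333°,  Δλ = 1.2492°
a = sin²(Δφ/2) + cos φ₁ cos φ₂ sin²(Δλ/2) = 0.000030
c = 2·arcsin(√a) = 0.010941 rad = 0.6269°
d = R·c = 6371 × 0.010941 = 69.7 km

69.7 km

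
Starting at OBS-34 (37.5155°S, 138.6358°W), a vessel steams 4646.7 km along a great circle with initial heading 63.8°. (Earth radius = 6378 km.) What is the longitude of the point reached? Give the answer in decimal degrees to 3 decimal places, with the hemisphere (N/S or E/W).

100.861°W

δ = d/R = 4646.7/6378 = 0.728551 rad
φ₂ = arcsin(sin φ₁ cos δ + cos φ₁ sin δ cos θ)
   = arcsin(-0.60898·0.74614 + 0.79319·0.66579·0.44151) = -12.78090°
λ₂ = λ₁ + atan2(sin θ sin δ cos φ₁, cos δ − sin φ₁ sin φ₂) = -100.86078°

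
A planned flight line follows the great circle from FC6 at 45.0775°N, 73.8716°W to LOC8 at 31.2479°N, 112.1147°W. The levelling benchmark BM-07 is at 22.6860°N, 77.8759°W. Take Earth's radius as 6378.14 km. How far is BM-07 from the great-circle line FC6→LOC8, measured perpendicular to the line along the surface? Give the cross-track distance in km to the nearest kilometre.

2339 km

δ₁₃ = central angle FC6→BM-07 = 0.394960 rad  (haversine)
θ₁₃ = bearing FC6→BM-07 = 189.639°,  θ₁₂ = bearing FC6→LOC8 = 258.349°
dₓₜ = R·arcsin(sin δ₁₃ · sin(θ₁₃ − θ₁₂)) = 6378.14·arcsin(0.38477·sin(-68.709°)) = -2338.684 km
|dₓₜ| = 2338.684 km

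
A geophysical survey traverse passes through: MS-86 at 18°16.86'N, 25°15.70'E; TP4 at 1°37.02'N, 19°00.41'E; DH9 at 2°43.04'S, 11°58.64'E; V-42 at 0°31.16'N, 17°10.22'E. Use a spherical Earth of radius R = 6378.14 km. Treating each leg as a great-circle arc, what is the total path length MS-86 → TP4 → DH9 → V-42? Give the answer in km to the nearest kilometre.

MS-86: φ = +18.28100°, λ = +25.26167°
TP4: φ = +1.61700°, λ = +19.00683°
DH9: φ = -2.71733°, λ = +11.97733°
V-42: φ = +0.51933°, λ = +17.17033°
MS-86→TP4: c = 0.309937 rad, d = 1976.82 km
TP4→DH9: c = 0.144106 rad, d = 919.13 km
DH9→V-42: c = 0.106774 rad, d = 681.02 km
Total = 1976.82 + 919.13 + 681.02 = 3576.97 km

3577 km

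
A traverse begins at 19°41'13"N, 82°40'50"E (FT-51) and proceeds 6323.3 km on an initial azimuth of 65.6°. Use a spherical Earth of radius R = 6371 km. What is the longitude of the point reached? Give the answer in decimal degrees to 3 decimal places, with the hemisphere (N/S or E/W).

FT-51: φ = +19.68694°, λ = +82.68056°
δ = d/R = 6323.3/6371 = 0.992513 rad
φ₂ = arcsin(sin φ₁ cos δ + cos φ₁ sin δ cos θ)
   = arcsin(0.33688·0.54659 + 0.94155·0.83740·0.41310) = 30.65374°
λ₂ = λ₁ + atan2(sin θ sin δ cos φ₁, cos δ − sin φ₁ sin φ₂) = 145.11497°

145.115°E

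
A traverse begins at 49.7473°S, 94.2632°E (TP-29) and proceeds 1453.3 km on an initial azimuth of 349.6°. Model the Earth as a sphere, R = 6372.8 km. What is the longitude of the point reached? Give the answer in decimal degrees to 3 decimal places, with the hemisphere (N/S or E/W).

91.340°E

δ = d/R = 1453.3/6372.8 = 0.228047 rad
φ₂ = arcsin(sin φ₁ cos δ + cos φ₁ sin δ cos θ)
   = arcsin(-0.76320·0.97411 + 0.64616·0.22608·0.98357) = -36.85280°
λ₂ = λ₁ + atan2(sin θ sin δ cos φ₁, cos δ − sin φ₁ sin φ₂) = 91.33971°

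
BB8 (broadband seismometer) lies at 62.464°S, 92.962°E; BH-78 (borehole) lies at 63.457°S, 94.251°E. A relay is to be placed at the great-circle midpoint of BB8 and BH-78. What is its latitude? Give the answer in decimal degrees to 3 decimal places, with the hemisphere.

62.962°S

Bx = cos φ₂ cos Δλ = 0.446756,  By = cos φ₂ sin Δλ = 0.010053
φₘ = atan2(sin φ₁ + sin φ₂, √((cos φ₁ + Bx)² + By²)) = -62.96197°
λₘ = λ₁ + atan2(By, cos φ₁ + Bx) = 93.59556°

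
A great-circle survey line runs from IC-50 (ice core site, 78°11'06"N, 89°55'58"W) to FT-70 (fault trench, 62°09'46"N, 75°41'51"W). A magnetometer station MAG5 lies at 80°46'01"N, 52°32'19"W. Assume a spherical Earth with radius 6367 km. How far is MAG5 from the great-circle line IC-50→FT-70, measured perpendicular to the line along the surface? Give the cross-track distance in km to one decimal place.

767.7 km

IC-50: φ = +78.18500°, λ = -89.93278°
FT-70: φ = +62.16278°, λ = -75.69750°
MAG5: φ = +80.76694°, λ = -52.53861°
δ₁₃ = central angle IC-50→MAG5 = 0.124718 rad  (haversine)
θ₁₃ = bearing IC-50→MAG5 = 51.566°,  θ₁₂ = bearing IC-50→FT-70 = 156.331°
dₓₜ = R·arcsin(sin δ₁₃ · sin(θ₁₃ − θ₁₂)) = 6367·arcsin(0.12439·sin(-104.766°)) = -767.724 km
|dₓₜ| = 767.724 km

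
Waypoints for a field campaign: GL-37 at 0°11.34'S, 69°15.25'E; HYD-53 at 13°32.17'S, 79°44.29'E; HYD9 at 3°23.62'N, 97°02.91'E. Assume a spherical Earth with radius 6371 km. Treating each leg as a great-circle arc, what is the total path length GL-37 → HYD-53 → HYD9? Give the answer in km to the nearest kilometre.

4562 km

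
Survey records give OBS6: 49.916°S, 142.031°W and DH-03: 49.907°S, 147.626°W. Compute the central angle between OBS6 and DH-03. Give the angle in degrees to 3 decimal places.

Δφ = 0.0090°,  Δλ = -5.5950°
a = sin²(Δφ/2) + cos φ₁ cos φ₂ sin²(Δλ/2) = 0.000988
c = 2·arcsin(√a) = 0.062870 rad = 3.6022°

3.602°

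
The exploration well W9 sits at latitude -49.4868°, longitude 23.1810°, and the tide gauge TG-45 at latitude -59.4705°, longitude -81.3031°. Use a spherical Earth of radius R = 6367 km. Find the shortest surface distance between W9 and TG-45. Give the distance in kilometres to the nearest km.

6122 km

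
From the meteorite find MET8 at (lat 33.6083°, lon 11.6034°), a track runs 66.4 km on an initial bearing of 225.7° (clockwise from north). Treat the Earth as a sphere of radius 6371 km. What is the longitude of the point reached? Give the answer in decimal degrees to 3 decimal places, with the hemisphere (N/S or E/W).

11.093°E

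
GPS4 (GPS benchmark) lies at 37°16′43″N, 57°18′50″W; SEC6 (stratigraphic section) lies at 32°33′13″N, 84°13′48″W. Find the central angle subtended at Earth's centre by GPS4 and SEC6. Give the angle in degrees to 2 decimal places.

GPS4: φ = +37.27861°, λ = -57.31389°
SEC6: φ = +32.55361°, λ = -84.23000°
Δφ = -4.7250°,  Δλ = -26.9161°
a = sin²(Δφ/2) + cos φ₁ cos φ₂ sin²(Δλ/2) = 0.038027
c = 2·arcsin(√a) = 0.392525 rad = 22.4900°

22.49°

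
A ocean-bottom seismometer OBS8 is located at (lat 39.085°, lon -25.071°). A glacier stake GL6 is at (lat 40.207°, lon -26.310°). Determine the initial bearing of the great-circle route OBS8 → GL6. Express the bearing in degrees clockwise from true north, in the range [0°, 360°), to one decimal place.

320.0°

Δλ = -1.2390°
y = sin Δλ · cos φ₂ = -0.016514
x = cos φ₁ sin φ₂ − sin φ₁ cos φ₂ cos Δλ = 0.019694
θ = atan2(y, x) = -39.9806° → 320.0194° (mod 360°)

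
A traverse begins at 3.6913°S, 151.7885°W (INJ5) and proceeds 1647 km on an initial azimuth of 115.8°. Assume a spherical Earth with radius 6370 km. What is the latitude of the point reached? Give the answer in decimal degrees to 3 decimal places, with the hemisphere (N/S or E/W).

δ = d/R = 1647/6370 = 0.258556 rad
φ₂ = arcsin(sin φ₁ cos δ + cos φ₁ sin δ cos θ)
   = arcsin(-0.06438·0.96676 + 0.99793·0.25568·-0.43523) = -9.97927°
λ₂ = λ₁ + atan2(sin θ sin δ cos φ₁, cos δ − sin φ₁ sin φ₂) = -138.27150°

9.979°S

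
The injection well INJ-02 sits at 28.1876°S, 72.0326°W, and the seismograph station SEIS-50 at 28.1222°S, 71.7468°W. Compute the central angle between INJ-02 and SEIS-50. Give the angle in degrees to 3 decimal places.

0.260°

Δφ = 0.0654°,  Δλ = 0.2858°
a = sin²(Δφ/2) + cos φ₁ cos φ₂ sin²(Δλ/2) = 0.000005
c = 2·arcsin(√a) = 0.004544 rad = 0.2603°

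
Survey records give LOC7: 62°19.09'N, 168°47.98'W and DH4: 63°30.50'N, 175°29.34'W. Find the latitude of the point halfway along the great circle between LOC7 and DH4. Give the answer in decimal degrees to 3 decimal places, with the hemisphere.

LOC7: φ = +62.31817°, λ = -168.79967°
DH4: φ = +63.50833°, λ = -175.48900°
Bx = cos φ₂ cos Δλ = 0.443031,  By = cos φ₂ sin Δλ = -0.051961
φₘ = atan2(sin φ₁ + sin φ₂, √((cos φ₁ + Bx)² + By²)) = 62.95281°
λₘ = λ₁ + atan2(By, cos φ₁ + Bx) = -172.07633°

62.953°N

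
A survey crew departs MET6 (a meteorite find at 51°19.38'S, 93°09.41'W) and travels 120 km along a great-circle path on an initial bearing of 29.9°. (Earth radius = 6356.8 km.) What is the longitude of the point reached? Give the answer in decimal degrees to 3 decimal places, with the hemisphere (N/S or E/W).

MET6: φ = -51.32300°, λ = -93.15683°
δ = d/R = 120/6356.8 = 0.018877 rad
φ₂ = arcsin(sin φ₁ cos δ + cos φ₁ sin δ cos θ)
   = arcsin(-0.78068·0.99982 + 0.62493·0.01888·0.86690) = -50.38228°
λ₂ = λ₁ + atan2(sin θ sin δ cos φ₁, cos δ − sin φ₁ sin φ₂) = -92.31132°

92.311°W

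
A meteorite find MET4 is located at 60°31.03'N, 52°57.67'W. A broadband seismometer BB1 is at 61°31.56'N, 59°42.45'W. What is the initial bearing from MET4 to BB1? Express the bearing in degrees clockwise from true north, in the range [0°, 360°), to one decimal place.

290.1°

MET4: φ = +60.51717°, λ = -52.96117°
BB1: φ = +61.52600°, λ = -59.70750°
Δλ = -6.7463°
y = sin Δλ · cos φ₂ = -0.056007
x = cos φ₁ sin φ₂ − sin φ₁ cos φ₂ cos Δλ = 0.020480
θ = atan2(y, x) = -69.9139° → 290.0861° (mod 360°)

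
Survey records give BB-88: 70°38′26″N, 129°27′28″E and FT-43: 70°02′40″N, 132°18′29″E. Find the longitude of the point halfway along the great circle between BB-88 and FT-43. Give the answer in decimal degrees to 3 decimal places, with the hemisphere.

130.904°E

BB-88: φ = +70.64056°, λ = +129.45778°
FT-43: φ = +70.04444°, λ = +132.30806°
Bx = cos φ₂ cos Δλ = 0.340869,  By = cos φ₂ sin Δλ = 0.016971
φₘ = atan2(sin φ₁ + sin φ₂, √((cos φ₁ + Bx)² + By²)) = 70.34811°
λₘ = λ₁ + atan2(By, cos φ₁ + Bx) = 130.90368°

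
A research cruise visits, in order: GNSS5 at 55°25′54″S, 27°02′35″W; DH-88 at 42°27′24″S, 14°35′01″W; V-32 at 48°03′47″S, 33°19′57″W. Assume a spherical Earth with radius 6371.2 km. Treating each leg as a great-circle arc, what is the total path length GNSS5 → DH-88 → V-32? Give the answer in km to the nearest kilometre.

GNSS5: φ = -55.43167°, λ = -27.04306°
DH-88: φ = -42.45667°, λ = -14.58361°
V-32: φ = -48.06306°, λ = -33.33250°
GNSS5→DH-88: c = 0.266838 rad, d = 1700.08 km
DH-88→V-32: c = 0.249434 rad, d = 1589.19 km
Total = 1700.08 + 1589.19 = 3289.28 km

3289 km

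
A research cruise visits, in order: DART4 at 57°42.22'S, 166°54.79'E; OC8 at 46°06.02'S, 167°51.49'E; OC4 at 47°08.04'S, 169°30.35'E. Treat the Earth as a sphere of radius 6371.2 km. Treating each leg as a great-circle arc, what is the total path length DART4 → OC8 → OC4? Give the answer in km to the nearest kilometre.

1462 km

DART4: φ = -57.70367°, λ = +166.91317°
OC8: φ = -46.10033°, λ = +167.85817°
OC4: φ = -47.13400°, λ = +169.50583°
DART4→OC8: c = 0.202767 rad, d = 1291.87 km
OC8→OC4: c = 0.026750 rad, d = 170.43 km
Total = 1291.87 + 170.43 = 1462.30 km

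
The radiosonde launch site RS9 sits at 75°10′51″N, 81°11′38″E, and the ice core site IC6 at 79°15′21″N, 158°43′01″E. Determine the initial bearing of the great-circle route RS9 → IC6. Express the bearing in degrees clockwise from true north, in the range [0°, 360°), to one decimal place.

40.6°

RS9: φ = +75.18083°, λ = +81.19389°
IC6: φ = +79.25583°, λ = +158.71694°
Δλ = 77.5231°
y = sin Δλ · cos φ₂ = 0.182021
x = cos φ₁ sin φ₂ − sin φ₁ cos φ₂ cos Δλ = 0.212349
θ = atan2(y, x) = 40.6025° → 40.6025° (mod 360°)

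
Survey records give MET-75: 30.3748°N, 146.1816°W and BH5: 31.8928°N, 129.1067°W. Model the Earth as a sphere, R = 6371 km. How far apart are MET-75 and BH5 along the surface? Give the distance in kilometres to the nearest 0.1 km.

1632.2 km

Δφ = 1.5180°,  Δλ = 17.0749°
a = sin²(Δφ/2) + cos φ₁ cos φ₂ sin²(Δλ/2) = 0.016319
c = 2·arcsin(√a) = 0.256192 rad = 14.6787°
d = R·c = 6371 × 0.256192 = 1632.2 km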